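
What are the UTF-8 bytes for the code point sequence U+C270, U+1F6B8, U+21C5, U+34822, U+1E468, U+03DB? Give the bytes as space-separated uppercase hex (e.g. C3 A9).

U+C270: 3-byte form → EC 89 B0.
U+1F6B8: 4-byte form → F0 9F 9A B8.
U+21C5: 3-byte form → E2 87 85.
U+34822: 4-byte form → F0 B4 A0 A2.
U+1E468: 4-byte form → F0 9E 91 A8.
U+03DB: 2-byte form → CF 9B.
Concatenated (20 bytes): EC 89 B0 F0 9F 9A B8 E2 87 85 F0 B4 A0 A2 F0 9E 91 A8 CF 9B.

EC 89 B0 F0 9F 9A B8 E2 87 85 F0 B4 A0 A2 F0 9E 91 A8 CF 9B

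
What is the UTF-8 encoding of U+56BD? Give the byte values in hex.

E5 9A BD

U+56BD = 0x56BD = 22205 decimal. In range U+0800–U+FFFF → 3-byte form: 1110xxxx 10xxxxxx 10xxxxxx.
Binary (16 bits): 0101011010111101.
Split 4+6+6: 0101 | 011010 | 111101.
Byte 1: 11100101 = 0xE5.
Byte 2: 10011010 = 0x9A.
Byte 3: 10111101 = 0xBD.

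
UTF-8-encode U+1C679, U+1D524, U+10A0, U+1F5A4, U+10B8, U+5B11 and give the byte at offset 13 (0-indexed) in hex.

U+1C679 → 4-byte form F0 9C 99 B9 at offsets 0–3.
U+1D524 → 4-byte form F0 9D 94 A4 at offsets 4–7.
U+10A0 → 3-byte form E1 82 A0 at offsets 8–10.
U+1F5A4 → 4-byte form F0 9F 96 A4 at offsets 11–14.
Offset 13 falls in char 4's range; it's byte 3 of F0 9F 96 A4 = 0x96.

0x96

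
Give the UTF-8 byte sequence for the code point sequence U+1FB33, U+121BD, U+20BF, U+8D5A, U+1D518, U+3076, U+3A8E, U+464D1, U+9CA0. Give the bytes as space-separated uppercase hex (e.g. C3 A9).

U+1FB33: 4-byte form → F0 9F AC B3.
U+121BD: 4-byte form → F0 92 86 BD.
U+20BF: 3-byte form → E2 82 BF.
U+8D5A: 3-byte form → E8 B5 9A.
U+1D518: 4-byte form → F0 9D 94 98.
U+3076: 3-byte form → E3 81 B6.
U+3A8E: 3-byte form → E3 AA 8E.
U+464D1: 4-byte form → F1 86 93 91.
U+9CA0: 3-byte form → E9 B2 A0.
Concatenated (31 bytes): F0 9F AC B3 F0 92 86 BD E2 82 BF E8 B5 9A F0 9D 94 98 E3 81 B6 E3 AA 8E F1 86 93 91 E9 B2 A0.

F0 9F AC B3 F0 92 86 BD E2 82 BF E8 B5 9A F0 9D 94 98 E3 81 B6 E3 AA 8E F1 86 93 91 E9 B2 A0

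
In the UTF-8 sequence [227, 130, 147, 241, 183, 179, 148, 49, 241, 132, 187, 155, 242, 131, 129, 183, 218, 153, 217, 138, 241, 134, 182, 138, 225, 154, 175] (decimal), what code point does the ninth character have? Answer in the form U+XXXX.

U+16AF

Offset 0: leading byte 0xE3 = 11100011 → 3-byte char #1 = E3 82 93.
Offset 3: leading byte 0xF1 = 11110001 → 4-byte char #2 = F1 B7 B3 94.
Offset 7: leading byte 0x31 = 00110001 → 1-byte char #3 = 31.
Offset 8: leading byte 0xF1 = 11110001 → 4-byte char #4 = F1 84 BB 9B.
Offset 12: leading byte 0xF2 = 11110010 → 4-byte char #5 = F2 83 81 B7.
Offset 16: leading byte 0xDA = 11011010 → 2-byte char #6 = DA 99.
Offset 18: leading byte 0xD9 = 11011001 → 2-byte char #7 = D9 8A.
Offset 20: leading byte 0xF1 = 11110001 → 4-byte char #8 = F1 86 B6 8A.
Offset 24: leading byte 0xE1 = 11100001 → 3-byte char #9 = E1 9A AF.
Leading byte 0xE1 = 11100001 matches 1110xxxx → 3-byte sequence.
Byte 1: 0xE1 = 11100001, payload 0001 (4 bits).
Byte 2: 0x9A = 10011010 (10xxxxxx ✓), payload 011010.
Byte 3: 0xAF = 10101111 (10xxxxxx ✓), payload 101111.
Concatenate: 0001011010101111 = 0x16AF (16 bits → U+16AF).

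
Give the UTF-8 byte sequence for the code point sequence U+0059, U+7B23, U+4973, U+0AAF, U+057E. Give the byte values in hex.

U+0059: 1-byte form → 59.
U+7B23: 3-byte form → E7 AC A3.
U+4973: 3-byte form → E4 A5 B3.
U+0AAF: 3-byte form → E0 AA AF.
U+057E: 2-byte form → D5 BE.
Concatenated (12 bytes): 59 E7 AC A3 E4 A5 B3 E0 AA AF D5 BE.

59 E7 AC A3 E4 A5 B3 E0 AA AF D5 BE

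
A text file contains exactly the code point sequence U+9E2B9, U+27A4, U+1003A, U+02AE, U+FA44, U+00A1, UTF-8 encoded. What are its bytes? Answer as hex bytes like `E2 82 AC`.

F2 9E 8A B9 E2 9E A4 F0 90 80 BA CA AE EF A9 84 C2 A1

U+9E2B9: 4-byte form → F2 9E 8A B9.
U+27A4: 3-byte form → E2 9E A4.
U+1003A: 4-byte form → F0 90 80 BA.
U+02AE: 2-byte form → CA AE.
U+FA44: 3-byte form → EF A9 84.
U+00A1: 2-byte form → C2 A1.
Concatenated (18 bytes): F2 9E 8A B9 E2 9E A4 F0 90 80 BA CA AE EF A9 84 C2 A1.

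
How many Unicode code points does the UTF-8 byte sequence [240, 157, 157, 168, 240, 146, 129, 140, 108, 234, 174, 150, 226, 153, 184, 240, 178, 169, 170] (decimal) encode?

Byte at offset 0: 0xF0 = 11110000 → 4-byte char (#1). Advance 4.
Byte at offset 4: 0xF0 = 11110000 → 4-byte char (#2). Advance 4.
Byte at offset 8: 0x6C = 01101100 → 1-byte char (#3). Advance 1.
Byte at offset 9: 0xEA = 11101010 → 3-byte char (#4). Advance 3.
Byte at offset 12: 0xE2 = 11100010 → 3-byte char (#5). Advance 3.
Byte at offset 15: 0xF0 = 11110000 → 4-byte char (#6). Advance 4.
Reached end at offset 19 after 6 code points.

6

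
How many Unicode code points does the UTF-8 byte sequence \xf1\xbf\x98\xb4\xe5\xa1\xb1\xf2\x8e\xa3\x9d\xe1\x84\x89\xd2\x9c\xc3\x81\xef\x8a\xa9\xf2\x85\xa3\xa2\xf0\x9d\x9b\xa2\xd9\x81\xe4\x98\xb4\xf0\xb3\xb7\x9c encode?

Byte at offset 0: 0xF1 = 11110001 → 4-byte char (#1). Advance 4.
Byte at offset 4: 0xE5 = 11100101 → 3-byte char (#2). Advance 3.
Byte at offset 7: 0xF2 = 11110010 → 4-byte char (#3). Advance 4.
Byte at offset 11: 0xE1 = 11100001 → 3-byte char (#4). Advance 3.
Byte at offset 14: 0xD2 = 11010010 → 2-byte char (#5). Advance 2.
Byte at offset 16: 0xC3 = 11000011 → 2-byte char (#6). Advance 2.
Byte at offset 18: 0xEF = 11101111 → 3-byte char (#7). Advance 3.
Byte at offset 21: 0xF2 = 11110010 → 4-byte char (#8). Advance 4.
Byte at offset 25: 0xF0 = 11110000 → 4-byte char (#9). Advance 4.
Byte at offset 29: 0xD9 = 11011001 → 2-byte char (#10). Advance 2.
Byte at offset 31: 0xE4 = 11100100 → 3-byte char (#11). Advance 3.
Byte at offset 34: 0xF0 = 11110000 → 4-byte char (#12). Advance 4.
Reached end at offset 38 after 12 code points.

12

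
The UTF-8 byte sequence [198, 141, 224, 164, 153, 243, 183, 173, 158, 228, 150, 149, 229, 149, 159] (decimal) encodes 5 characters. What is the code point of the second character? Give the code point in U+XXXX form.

U+0919

Offset 0: leading byte 0xC6 = 11000110 → 2-byte char #1 = C6 8D.
Offset 2: leading byte 0xE0 = 11100000 → 3-byte char #2 = E0 A4 99.
Leading byte 0xE0 = 11100000 matches 1110xxxx → 3-byte sequence.
Byte 1: 0xE0 = 11100000, payload 0000 (4 bits).
Byte 2: 0xA4 = 10100100 (10xxxxxx ✓), payload 100100.
Byte 3: 0x99 = 10011001 (10xxxxxx ✓), payload 011001.
Concatenate: 0000100100011001 = 0x919 (16 bits → U+0919).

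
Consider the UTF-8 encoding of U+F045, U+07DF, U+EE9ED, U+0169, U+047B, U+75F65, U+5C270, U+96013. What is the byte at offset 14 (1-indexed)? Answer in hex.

0xF1

1-indexed offset 14 is 0-indexed offset 13.
U+F045 → 3-byte form EF 81 85 at offsets 0–2.
U+07DF → 2-byte form DF 9F at offsets 3–4.
U+EE9ED → 4-byte form F3 AE A7 AD at offsets 5–8.
U+0169 → 2-byte form C5 A9 at offsets 9–10.
U+047B → 2-byte form D1 BB at offsets 11–12.
U+75F65 → 4-byte form F1 B5 BD A5 at offsets 13–16.
Offset 13 falls in char 6's range; it's byte 1 of F1 B5 BD A5 = 0xF1.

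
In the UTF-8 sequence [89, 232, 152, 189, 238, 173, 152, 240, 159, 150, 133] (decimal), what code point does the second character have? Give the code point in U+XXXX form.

U+863D

Offset 0: leading byte 0x59 = 01011001 → 1-byte char #1 = 59.
Offset 1: leading byte 0xE8 = 11101000 → 3-byte char #2 = E8 98 BD.
Leading byte 0xE8 = 11101000 matches 1110xxxx → 3-byte sequence.
Byte 1: 0xE8 = 11101000, payload 1000 (4 bits).
Byte 2: 0x98 = 10011000 (10xxxxxx ✓), payload 011000.
Byte 3: 0xBD = 10111101 (10xxxxxx ✓), payload 111101.
Concatenate: 1000011000111101 = 0x863D (16 bits → U+863D).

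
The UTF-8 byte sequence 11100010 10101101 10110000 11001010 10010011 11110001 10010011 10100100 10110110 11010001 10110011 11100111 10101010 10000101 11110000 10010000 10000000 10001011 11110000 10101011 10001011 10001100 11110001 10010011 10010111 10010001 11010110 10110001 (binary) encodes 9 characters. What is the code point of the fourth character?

Offset 0: leading byte 0xE2 = 11100010 → 3-byte char #1 = E2 AD B0.
Offset 3: leading byte 0xCA = 11001010 → 2-byte char #2 = CA 93.
Offset 5: leading byte 0xF1 = 11110001 → 4-byte char #3 = F1 93 A4 B6.
Offset 9: leading byte 0xD1 = 11010001 → 2-byte char #4 = D1 B3.
Leading byte 0xD1 = 11010001 matches 110xxxxx → 2-byte sequence.
Byte 1: 0xD1 = 11010001, payload 10001 (5 bits).
Byte 2: 0xB3 = 10110011 (10xxxxxx ✓), payload 110011.
Concatenate: 10001110011 = 0x473 (11 bits → U+0473).

U+0473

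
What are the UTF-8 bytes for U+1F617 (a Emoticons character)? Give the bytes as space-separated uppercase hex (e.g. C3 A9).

U+1F617 = 0x1F617 = 128535 decimal. In range U+10000–U+10FFFF → 4-byte form: 11110xxx 10xxxxxx 10xxxxxx 10xxxxxx.
Binary (21 bits): 000011111011000010111.
Split 3+6+6+6: 000 | 011111 | 011000 | 010111.
Byte 1: 11110000 = 0xF0.
Byte 2: 10011111 = 0x9F.
Byte 3: 10011000 = 0x98.
Byte 4: 10010111 = 0x97.

F0 9F 98 97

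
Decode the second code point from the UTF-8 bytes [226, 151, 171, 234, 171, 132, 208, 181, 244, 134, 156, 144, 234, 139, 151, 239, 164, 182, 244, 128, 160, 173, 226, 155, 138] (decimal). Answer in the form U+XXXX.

Offset 0: leading byte 0xE2 = 11100010 → 3-byte char #1 = E2 97 AB.
Offset 3: leading byte 0xEA = 11101010 → 3-byte char #2 = EA AB 84.
Leading byte 0xEA = 11101010 matches 1110xxxx → 3-byte sequence.
Byte 1: 0xEA = 11101010, payload 1010 (4 bits).
Byte 2: 0xAB = 10101011 (10xxxxxx ✓), payload 101011.
Byte 3: 0x84 = 10000100 (10xxxxxx ✓), payload 000100.
Concatenate: 1010101011000100 = 0xAAC4 (16 bits → U+AAC4).

U+AAC4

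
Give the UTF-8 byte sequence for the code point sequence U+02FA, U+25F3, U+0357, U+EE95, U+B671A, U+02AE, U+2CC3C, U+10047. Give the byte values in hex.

U+02FA: 2-byte form → CB BA.
U+25F3: 3-byte form → E2 97 B3.
U+0357: 2-byte form → CD 97.
U+EE95: 3-byte form → EE BA 95.
U+B671A: 4-byte form → F2 B6 9C 9A.
U+02AE: 2-byte form → CA AE.
U+2CC3C: 4-byte form → F0 AC B0 BC.
U+10047: 4-byte form → F0 90 81 87.
Concatenated (24 bytes): CB BA E2 97 B3 CD 97 EE BA 95 F2 B6 9C 9A CA AE F0 AC B0 BC F0 90 81 87.

CB BA E2 97 B3 CD 97 EE BA 95 F2 B6 9C 9A CA AE F0 AC B0 BC F0 90 81 87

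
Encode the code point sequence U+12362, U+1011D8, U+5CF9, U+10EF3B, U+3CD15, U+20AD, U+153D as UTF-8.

F0 92 8D A2 F4 81 87 98 E5 B3 B9 F4 8E BC BB F0 BC B4 95 E2 82 AD E1 94 BD

U+12362: 4-byte form → F0 92 8D A2.
U+1011D8: 4-byte form → F4 81 87 98.
U+5CF9: 3-byte form → E5 B3 B9.
U+10EF3B: 4-byte form → F4 8E BC BB.
U+3CD15: 4-byte form → F0 BC B4 95.
U+20AD: 3-byte form → E2 82 AD.
U+153D: 3-byte form → E1 94 BD.
Concatenated (25 bytes): F0 92 8D A2 F4 81 87 98 E5 B3 B9 F4 8E BC BB F0 BC B4 95 E2 82 AD E1 94 BD.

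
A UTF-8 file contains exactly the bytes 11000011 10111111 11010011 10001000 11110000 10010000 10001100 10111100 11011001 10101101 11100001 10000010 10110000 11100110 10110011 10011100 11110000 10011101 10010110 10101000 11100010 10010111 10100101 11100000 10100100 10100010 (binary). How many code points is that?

Byte at offset 0: 0xC3 = 11000011 → 2-byte char (#1). Advance 2.
Byte at offset 2: 0xD3 = 11010011 → 2-byte char (#2). Advance 2.
Byte at offset 4: 0xF0 = 11110000 → 4-byte char (#3). Advance 4.
Byte at offset 8: 0xD9 = 11011001 → 2-byte char (#4). Advance 2.
Byte at offset 10: 0xE1 = 11100001 → 3-byte char (#5). Advance 3.
Byte at offset 13: 0xE6 = 11100110 → 3-byte char (#6). Advance 3.
Byte at offset 16: 0xF0 = 11110000 → 4-byte char (#7). Advance 4.
Byte at offset 20: 0xE2 = 11100010 → 3-byte char (#8). Advance 3.
Byte at offset 23: 0xE0 = 11100000 → 3-byte char (#9). Advance 3.
Reached end at offset 26 after 9 code points.

9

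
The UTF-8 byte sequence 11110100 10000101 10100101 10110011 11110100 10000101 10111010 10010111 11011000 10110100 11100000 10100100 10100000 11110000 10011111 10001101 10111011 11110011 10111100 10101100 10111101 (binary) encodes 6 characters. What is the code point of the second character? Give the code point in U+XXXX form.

U+105E97

Offset 0: leading byte 0xF4 = 11110100 → 4-byte char #1 = F4 85 A5 B3.
Offset 4: leading byte 0xF4 = 11110100 → 4-byte char #2 = F4 85 BA 97.
Leading byte 0xF4 = 11110100 matches 11110xxx → 4-byte sequence.
Byte 1: 0xF4 = 11110100, payload 100 (3 bits).
Byte 2: 0x85 = 10000101 (10xxxxxx ✓), payload 000101.
Byte 3: 0xBA = 10111010 (10xxxxxx ✓), payload 111010.
Byte 4: 0x97 = 10010111 (10xxxxxx ✓), payload 010111.
Concatenate: 100000101111010010111 = 0x105E97 (21 bits → U+105E97).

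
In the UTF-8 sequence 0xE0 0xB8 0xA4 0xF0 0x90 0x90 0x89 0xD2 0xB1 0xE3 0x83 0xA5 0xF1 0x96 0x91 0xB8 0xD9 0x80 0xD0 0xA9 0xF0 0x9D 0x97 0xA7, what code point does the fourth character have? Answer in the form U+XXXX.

U+30E5

Offset 0: leading byte 0xE0 = 11100000 → 3-byte char #1 = E0 B8 A4.
Offset 3: leading byte 0xF0 = 11110000 → 4-byte char #2 = F0 90 90 89.
Offset 7: leading byte 0xD2 = 11010010 → 2-byte char #3 = D2 B1.
Offset 9: leading byte 0xE3 = 11100011 → 3-byte char #4 = E3 83 A5.
Leading byte 0xE3 = 11100011 matches 1110xxxx → 3-byte sequence.
Byte 1: 0xE3 = 11100011, payload 0011 (4 bits).
Byte 2: 0x83 = 10000011 (10xxxxxx ✓), payload 000011.
Byte 3: 0xA5 = 10100101 (10xxxxxx ✓), payload 100101.
Concatenate: 0011000011100101 = 0x30E5 (16 bits → U+30E5).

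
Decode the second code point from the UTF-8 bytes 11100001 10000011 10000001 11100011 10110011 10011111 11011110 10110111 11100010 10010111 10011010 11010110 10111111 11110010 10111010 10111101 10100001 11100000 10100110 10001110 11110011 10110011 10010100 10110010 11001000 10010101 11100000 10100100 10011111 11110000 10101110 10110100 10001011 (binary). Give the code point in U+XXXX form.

U+3CDF

Offset 0: leading byte 0xE1 = 11100001 → 3-byte char #1 = E1 83 81.
Offset 3: leading byte 0xE3 = 11100011 → 3-byte char #2 = E3 B3 9F.
Leading byte 0xE3 = 11100011 matches 1110xxxx → 3-byte sequence.
Byte 1: 0xE3 = 11100011, payload 0011 (4 bits).
Byte 2: 0xB3 = 10110011 (10xxxxxx ✓), payload 110011.
Byte 3: 0x9F = 10011111 (10xxxxxx ✓), payload 011111.
Concatenate: 0011110011011111 = 0x3CDF (16 bits → U+3CDF).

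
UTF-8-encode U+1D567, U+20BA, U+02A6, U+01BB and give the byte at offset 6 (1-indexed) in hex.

0x82

1-indexed offset 6 is 0-indexed offset 5.
U+1D567 → 4-byte form F0 9D 95 A7 at offsets 0–3.
U+20BA → 3-byte form E2 82 BA at offsets 4–6.
Offset 5 falls in char 2's range; it's byte 2 of E2 82 BA = 0x82.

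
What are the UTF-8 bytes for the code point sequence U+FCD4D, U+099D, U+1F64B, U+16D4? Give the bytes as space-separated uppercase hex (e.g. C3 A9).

U+FCD4D: 4-byte form → F3 BC B5 8D.
U+099D: 3-byte form → E0 A6 9D.
U+1F64B: 4-byte form → F0 9F 99 8B.
U+16D4: 3-byte form → E1 9B 94.
Concatenated (14 bytes): F3 BC B5 8D E0 A6 9D F0 9F 99 8B E1 9B 94.

F3 BC B5 8D E0 A6 9D F0 9F 99 8B E1 9B 94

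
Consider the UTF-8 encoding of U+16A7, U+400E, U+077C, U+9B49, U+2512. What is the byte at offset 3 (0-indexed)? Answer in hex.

0xE4

U+16A7 → 3-byte form E1 9A A7 at offsets 0–2.
U+400E → 3-byte form E4 80 8E at offsets 3–5.
Offset 3 falls in char 2's range; it's byte 1 of E4 80 8E = 0xE4.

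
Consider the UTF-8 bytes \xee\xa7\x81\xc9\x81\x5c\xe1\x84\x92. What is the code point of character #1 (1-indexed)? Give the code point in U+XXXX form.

U+E9C1

Offset 0: leading byte 0xEE = 11101110 → 3-byte char #1 = EE A7 81.
Leading byte 0xEE = 11101110 matches 1110xxxx → 3-byte sequence.
Byte 1: 0xEE = 11101110, payload 1110 (4 bits).
Byte 2: 0xA7 = 10100111 (10xxxxxx ✓), payload 100111.
Byte 3: 0x81 = 10000001 (10xxxxxx ✓), payload 000001.
Concatenate: 1110100111000001 = 0xE9C1 (16 bits → U+E9C1).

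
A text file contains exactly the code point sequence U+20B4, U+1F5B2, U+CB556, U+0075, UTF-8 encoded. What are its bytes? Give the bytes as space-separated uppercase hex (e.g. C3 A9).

E2 82 B4 F0 9F 96 B2 F3 8B 95 96 75

U+20B4: 3-byte form → E2 82 B4.
U+1F5B2: 4-byte form → F0 9F 96 B2.
U+CB556: 4-byte form → F3 8B 95 96.
U+0075: 1-byte form → 75.
Concatenated (12 bytes): E2 82 B4 F0 9F 96 B2 F3 8B 95 96 75.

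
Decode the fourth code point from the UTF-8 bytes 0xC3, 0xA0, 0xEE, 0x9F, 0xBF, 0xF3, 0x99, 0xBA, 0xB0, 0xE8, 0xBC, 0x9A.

Offset 0: leading byte 0xC3 = 11000011 → 2-byte char #1 = C3 A0.
Offset 2: leading byte 0xEE = 11101110 → 3-byte char #2 = EE 9F BF.
Offset 5: leading byte 0xF3 = 11110011 → 4-byte char #3 = F3 99 BA B0.
Offset 9: leading byte 0xE8 = 11101000 → 3-byte char #4 = E8 BC 9A.
Leading byte 0xE8 = 11101000 matches 1110xxxx → 3-byte sequence.
Byte 1: 0xE8 = 11101000, payload 1000 (4 bits).
Byte 2: 0xBC = 10111100 (10xxxxxx ✓), payload 111100.
Byte 3: 0x9A = 10011010 (10xxxxxx ✓), payload 011010.
Concatenate: 1000111100011010 = 0x8F1A (16 bits → U+8F1A).

U+8F1A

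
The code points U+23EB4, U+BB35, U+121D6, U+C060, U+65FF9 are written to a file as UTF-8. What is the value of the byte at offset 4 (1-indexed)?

0xB4

1-indexed offset 4 is 0-indexed offset 3.
U+23EB4 → 4-byte form F0 A3 BA B4 at offsets 0–3.
Offset 3 falls in char 1's range; it's byte 4 of F0 A3 BA B4 = 0xB4.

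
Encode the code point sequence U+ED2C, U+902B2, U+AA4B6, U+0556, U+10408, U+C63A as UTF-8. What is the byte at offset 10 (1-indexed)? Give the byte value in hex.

0x92

1-indexed offset 10 is 0-indexed offset 9.
U+ED2C → 3-byte form EE B4 AC at offsets 0–2.
U+902B2 → 4-byte form F2 90 8A B2 at offsets 3–6.
U+AA4B6 → 4-byte form F2 AA 92 B6 at offsets 7–10.
Offset 9 falls in char 3's range; it's byte 3 of F2 AA 92 B6 = 0x92.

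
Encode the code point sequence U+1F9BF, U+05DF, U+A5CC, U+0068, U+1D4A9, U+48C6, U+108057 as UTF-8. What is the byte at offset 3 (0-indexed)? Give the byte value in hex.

U+1F9BF → 4-byte form F0 9F A6 BF at offsets 0–3.
Offset 3 falls in char 1's range; it's byte 4 of F0 9F A6 BF = 0xBF.

0xBF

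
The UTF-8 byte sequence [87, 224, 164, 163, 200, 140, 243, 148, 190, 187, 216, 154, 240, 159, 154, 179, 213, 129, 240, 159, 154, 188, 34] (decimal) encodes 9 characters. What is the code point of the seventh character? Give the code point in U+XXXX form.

Offset 0: leading byte 0x57 = 01010111 → 1-byte char #1 = 57.
Offset 1: leading byte 0xE0 = 11100000 → 3-byte char #2 = E0 A4 A3.
Offset 4: leading byte 0xC8 = 11001000 → 2-byte char #3 = C8 8C.
Offset 6: leading byte 0xF3 = 11110011 → 4-byte char #4 = F3 94 BE BB.
Offset 10: leading byte 0xD8 = 11011000 → 2-byte char #5 = D8 9A.
Offset 12: leading byte 0xF0 = 11110000 → 4-byte char #6 = F0 9F 9A B3.
Offset 16: leading byte 0xD5 = 11010101 → 2-byte char #7 = D5 81.
Leading byte 0xD5 = 11010101 matches 110xxxxx → 2-byte sequence.
Byte 1: 0xD5 = 11010101, payload 10101 (5 bits).
Byte 2: 0x81 = 10000001 (10xxxxxx ✓), payload 000001.
Concatenate: 10101000001 = 0x541 (11 bits → U+0541).

U+0541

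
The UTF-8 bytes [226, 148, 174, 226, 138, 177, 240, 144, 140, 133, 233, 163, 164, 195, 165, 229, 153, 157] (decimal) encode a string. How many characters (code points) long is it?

Byte at offset 0: 0xE2 = 11100010 → 3-byte char (#1). Advance 3.
Byte at offset 3: 0xE2 = 11100010 → 3-byte char (#2). Advance 3.
Byte at offset 6: 0xF0 = 11110000 → 4-byte char (#3). Advance 4.
Byte at offset 10: 0xE9 = 11101001 → 3-byte char (#4). Advance 3.
Byte at offset 13: 0xC3 = 11000011 → 2-byte char (#5). Advance 2.
Byte at offset 15: 0xE5 = 11100101 → 3-byte char (#6). Advance 3.
Reached end at offset 18 after 6 code points.

6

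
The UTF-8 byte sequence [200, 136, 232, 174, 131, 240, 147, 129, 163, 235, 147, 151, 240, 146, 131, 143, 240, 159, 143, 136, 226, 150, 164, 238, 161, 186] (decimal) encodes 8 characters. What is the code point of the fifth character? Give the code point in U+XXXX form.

Offset 0: leading byte 0xC8 = 11001000 → 2-byte char #1 = C8 88.
Offset 2: leading byte 0xE8 = 11101000 → 3-byte char #2 = E8 AE 83.
Offset 5: leading byte 0xF0 = 11110000 → 4-byte char #3 = F0 93 81 A3.
Offset 9: leading byte 0xEB = 11101011 → 3-byte char #4 = EB 93 97.
Offset 12: leading byte 0xF0 = 11110000 → 4-byte char #5 = F0 92 83 8F.
Leading byte 0xF0 = 11110000 matches 11110xxx → 4-byte sequence.
Byte 1: 0xF0 = 11110000, payload 000 (3 bits).
Byte 2: 0x92 = 10010010 (10xxxxxx ✓), payload 010010.
Byte 3: 0x83 = 10000011 (10xxxxxx ✓), payload 000011.
Byte 4: 0x8F = 10001111 (10xxxxxx ✓), payload 001111.
Concatenate: 000010010000011001111 = 0x120CF (21 bits → U+120CF).

U+120CF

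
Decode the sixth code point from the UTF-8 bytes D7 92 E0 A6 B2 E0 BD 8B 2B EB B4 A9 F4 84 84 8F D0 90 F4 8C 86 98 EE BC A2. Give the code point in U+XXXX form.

U+10410F

Offset 0: leading byte 0xD7 = 11010111 → 2-byte char #1 = D7 92.
Offset 2: leading byte 0xE0 = 11100000 → 3-byte char #2 = E0 A6 B2.
Offset 5: leading byte 0xE0 = 11100000 → 3-byte char #3 = E0 BD 8B.
Offset 8: leading byte 0x2B = 00101011 → 1-byte char #4 = 2B.
Offset 9: leading byte 0xEB = 11101011 → 3-byte char #5 = EB B4 A9.
Offset 12: leading byte 0xF4 = 11110100 → 4-byte char #6 = F4 84 84 8F.
Leading byte 0xF4 = 11110100 matches 11110xxx → 4-byte sequence.
Byte 1: 0xF4 = 11110100, payload 100 (3 bits).
Byte 2: 0x84 = 10000100 (10xxxxxx ✓), payload 000100.
Byte 3: 0x84 = 10000100 (10xxxxxx ✓), payload 000100.
Byte 4: 0x8F = 10001111 (10xxxxxx ✓), payload 001111.
Concatenate: 100000100000100001111 = 0x10410F (21 bits → U+10410F).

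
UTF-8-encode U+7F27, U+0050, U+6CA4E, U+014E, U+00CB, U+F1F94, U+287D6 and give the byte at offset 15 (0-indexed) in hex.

U+7F27 → 3-byte form E7 BC A7 at offsets 0–2.
U+0050 → 1-byte form 50 at offsets 3–3.
U+6CA4E → 4-byte form F1 AC A9 8E at offsets 4–7.
U+014E → 2-byte form C5 8E at offsets 8–9.
U+00CB → 2-byte form C3 8B at offsets 10–11.
U+F1F94 → 4-byte form F3 B1 BE 94 at offsets 12–15.
Offset 15 falls in char 6's range; it's byte 4 of F3 B1 BE 94 = 0x94.

0x94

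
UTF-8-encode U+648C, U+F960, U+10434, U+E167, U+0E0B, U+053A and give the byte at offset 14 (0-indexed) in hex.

0xB8

U+648C → 3-byte form E6 92 8C at offsets 0–2.
U+F960 → 3-byte form EF A5 A0 at offsets 3–5.
U+10434 → 4-byte form F0 90 90 B4 at offsets 6–9.
U+E167 → 3-byte form EE 85 A7 at offsets 10–12.
U+0E0B → 3-byte form E0 B8 8B at offsets 13–15.
Offset 14 falls in char 5's range; it's byte 2 of E0 B8 8B = 0xB8.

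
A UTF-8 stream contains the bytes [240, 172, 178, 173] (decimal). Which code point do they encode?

U+2CCAD

Leading byte 0xF0 = 11110000 matches 11110xxx → 4-byte sequence.
Byte 1: 0xF0 = 11110000, payload 000 (3 bits).
Byte 2: 0xAC = 10101100 (10xxxxxx ✓), payload 101100.
Byte 3: 0xB2 = 10110010 (10xxxxxx ✓), payload 110010.
Byte 4: 0xAD = 10101101 (10xxxxxx ✓), payload 101101.
Concatenate: 000101100110010101101 = 0x2CCAD (21 bits → U+2CCAD).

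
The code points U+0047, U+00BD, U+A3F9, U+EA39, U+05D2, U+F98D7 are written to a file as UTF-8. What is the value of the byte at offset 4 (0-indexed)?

U+0047 → 1-byte form 47 at offsets 0–0.
U+00BD → 2-byte form C2 BD at offsets 1–2.
U+A3F9 → 3-byte form EA 8F B9 at offsets 3–5.
Offset 4 falls in char 3's range; it's byte 2 of EA 8F B9 = 0x8F.

0x8F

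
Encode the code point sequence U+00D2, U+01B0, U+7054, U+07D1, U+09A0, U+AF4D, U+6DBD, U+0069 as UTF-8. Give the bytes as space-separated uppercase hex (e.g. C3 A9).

C3 92 C6 B0 E7 81 94 DF 91 E0 A6 A0 EA BD 8D E6 B6 BD 69

U+00D2: 2-byte form → C3 92.
U+01B0: 2-byte form → C6 B0.
U+7054: 3-byte form → E7 81 94.
U+07D1: 2-byte form → DF 91.
U+09A0: 3-byte form → E0 A6 A0.
U+AF4D: 3-byte form → EA BD 8D.
U+6DBD: 3-byte form → E6 B6 BD.
U+0069: 1-byte form → 69.
Concatenated (19 bytes): C3 92 C6 B0 E7 81 94 DF 91 E0 A6 A0 EA BD 8D E6 B6 BD 69.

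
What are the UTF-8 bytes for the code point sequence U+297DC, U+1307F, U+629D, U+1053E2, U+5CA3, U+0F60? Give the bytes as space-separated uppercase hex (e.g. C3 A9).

U+297DC: 4-byte form → F0 A9 9F 9C.
U+1307F: 4-byte form → F0 93 81 BF.
U+629D: 3-byte form → E6 8A 9D.
U+1053E2: 4-byte form → F4 85 8F A2.
U+5CA3: 3-byte form → E5 B2 A3.
U+0F60: 3-byte form → E0 BD A0.
Concatenated (21 bytes): F0 A9 9F 9C F0 93 81 BF E6 8A 9D F4 85 8F A2 E5 B2 A3 E0 BD A0.

F0 A9 9F 9C F0 93 81 BF E6 8A 9D F4 85 8F A2 E5 B2 A3 E0 BD A0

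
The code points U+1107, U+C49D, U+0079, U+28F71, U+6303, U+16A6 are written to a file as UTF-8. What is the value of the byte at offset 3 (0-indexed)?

0xEC

U+1107 → 3-byte form E1 84 87 at offsets 0–2.
U+C49D → 3-byte form EC 92 9D at offsets 3–5.
Offset 3 falls in char 2's range; it's byte 1 of EC 92 9D = 0xEC.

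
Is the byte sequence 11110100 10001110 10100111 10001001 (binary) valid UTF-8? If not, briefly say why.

Leading byte 0xF4 = 11110100 → 4-byte form.
Continuation bytes 0x8E=10001110, 0xA7=10100111, 0x89=10001001 all match 10xxxxxx.
Decoded value 0x10E9C9 is ≥ 0x10000 (shortest form) and not a surrogate.

valid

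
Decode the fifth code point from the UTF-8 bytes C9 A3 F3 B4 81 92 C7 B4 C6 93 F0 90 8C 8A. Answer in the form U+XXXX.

Offset 0: leading byte 0xC9 = 11001001 → 2-byte char #1 = C9 A3.
Offset 2: leading byte 0xF3 = 11110011 → 4-byte char #2 = F3 B4 81 92.
Offset 6: leading byte 0xC7 = 11000111 → 2-byte char #3 = C7 B4.
Offset 8: leading byte 0xC6 = 11000110 → 2-byte char #4 = C6 93.
Offset 10: leading byte 0xF0 = 11110000 → 4-byte char #5 = F0 90 8C 8A.
Leading byte 0xF0 = 11110000 matches 11110xxx → 4-byte sequence.
Byte 1: 0xF0 = 11110000, payload 000 (3 bits).
Byte 2: 0x90 = 10010000 (10xxxxxx ✓), payload 010000.
Byte 3: 0x8C = 10001100 (10xxxxxx ✓), payload 001100.
Byte 4: 0x8A = 10001010 (10xxxxxx ✓), payload 001010.
Concatenate: 000010000001100001010 = 0x1030A (21 bits → U+1030A).

U+1030A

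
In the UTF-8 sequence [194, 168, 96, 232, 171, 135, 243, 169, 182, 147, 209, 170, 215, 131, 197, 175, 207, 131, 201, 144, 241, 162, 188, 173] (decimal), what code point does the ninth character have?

U+0250

Offset 0: leading byte 0xC2 = 11000010 → 2-byte char #1 = C2 A8.
Offset 2: leading byte 0x60 = 01100000 → 1-byte char #2 = 60.
Offset 3: leading byte 0xE8 = 11101000 → 3-byte char #3 = E8 AB 87.
Offset 6: leading byte 0xF3 = 11110011 → 4-byte char #4 = F3 A9 B6 93.
Offset 10: leading byte 0xD1 = 11010001 → 2-byte char #5 = D1 AA.
Offset 12: leading byte 0xD7 = 11010111 → 2-byte char #6 = D7 83.
Offset 14: leading byte 0xC5 = 11000101 → 2-byte char #7 = C5 AF.
Offset 16: leading byte 0xCF = 11001111 → 2-byte char #8 = CF 83.
Offset 18: leading byte 0xC9 = 11001001 → 2-byte char #9 = C9 90.
Leading byte 0xC9 = 11001001 matches 110xxxxx → 2-byte sequence.
Byte 1: 0xC9 = 11001001, payload 01001 (5 bits).
Byte 2: 0x90 = 10010000 (10xxxxxx ✓), payload 010000.
Concatenate: 01001010000 = 0x250 (11 bits → U+0250).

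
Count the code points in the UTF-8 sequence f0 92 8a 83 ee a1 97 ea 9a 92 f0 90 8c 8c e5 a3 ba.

5

Byte at offset 0: 0xF0 = 11110000 → 4-byte char (#1). Advance 4.
Byte at offset 4: 0xEE = 11101110 → 3-byte char (#2). Advance 3.
Byte at offset 7: 0xEA = 11101010 → 3-byte char (#3). Advance 3.
Byte at offset 10: 0xF0 = 11110000 → 4-byte char (#4). Advance 4.
Byte at offset 14: 0xE5 = 11100101 → 3-byte char (#5). Advance 3.
Reached end at offset 17 after 5 code points.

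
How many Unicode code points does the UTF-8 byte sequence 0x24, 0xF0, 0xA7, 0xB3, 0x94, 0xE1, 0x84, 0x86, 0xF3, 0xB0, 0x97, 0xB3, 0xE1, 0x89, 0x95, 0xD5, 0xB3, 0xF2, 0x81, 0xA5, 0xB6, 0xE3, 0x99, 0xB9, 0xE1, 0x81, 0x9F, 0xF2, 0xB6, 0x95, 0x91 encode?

10

Byte at offset 0: 0x24 = 00100100 → 1-byte char (#1). Advance 1.
Byte at offset 1: 0xF0 = 11110000 → 4-byte char (#2). Advance 4.
Byte at offset 5: 0xE1 = 11100001 → 3-byte char (#3). Advance 3.
Byte at offset 8: 0xF3 = 11110011 → 4-byte char (#4). Advance 4.
Byte at offset 12: 0xE1 = 11100001 → 3-byte char (#5). Advance 3.
Byte at offset 15: 0xD5 = 11010101 → 2-byte char (#6). Advance 2.
Byte at offset 17: 0xF2 = 11110010 → 4-byte char (#7). Advance 4.
Byte at offset 21: 0xE3 = 11100011 → 3-byte char (#8). Advance 3.
Byte at offset 24: 0xE1 = 11100001 → 3-byte char (#9). Advance 3.
Byte at offset 27: 0xF2 = 11110010 → 4-byte char (#10). Advance 4.
Reached end at offset 31 after 10 code points.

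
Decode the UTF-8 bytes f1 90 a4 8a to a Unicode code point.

U+5090A

Leading byte 0xF1 = 11110001 matches 11110xxx → 4-byte sequence.
Byte 1: 0xF1 = 11110001, payload 001 (3 bits).
Byte 2: 0x90 = 10010000 (10xxxxxx ✓), payload 010000.
Byte 3: 0xA4 = 10100100 (10xxxxxx ✓), payload 100100.
Byte 4: 0x8A = 10001010 (10xxxxxx ✓), payload 001010.
Concatenate: 001010000100100001010 = 0x5090A (21 bits → U+5090A).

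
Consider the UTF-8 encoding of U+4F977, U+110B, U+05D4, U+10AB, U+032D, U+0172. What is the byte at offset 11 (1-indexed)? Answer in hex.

0x82

1-indexed offset 11 is 0-indexed offset 10.
U+4F977 → 4-byte form F1 8F A5 B7 at offsets 0–3.
U+110B → 3-byte form E1 84 8B at offsets 4–6.
U+05D4 → 2-byte form D7 94 at offsets 7–8.
U+10AB → 3-byte form E1 82 AB at offsets 9–11.
Offset 10 falls in char 4's range; it's byte 2 of E1 82 AB = 0x82.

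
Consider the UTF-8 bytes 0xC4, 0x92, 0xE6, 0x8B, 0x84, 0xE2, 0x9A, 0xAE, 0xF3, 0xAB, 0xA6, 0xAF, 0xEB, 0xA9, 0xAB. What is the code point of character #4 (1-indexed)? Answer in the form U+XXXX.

Offset 0: leading byte 0xC4 = 11000100 → 2-byte char #1 = C4 92.
Offset 2: leading byte 0xE6 = 11100110 → 3-byte char #2 = E6 8B 84.
Offset 5: leading byte 0xE2 = 11100010 → 3-byte char #3 = E2 9A AE.
Offset 8: leading byte 0xF3 = 11110011 → 4-byte char #4 = F3 AB A6 AF.
Leading byte 0xF3 = 11110011 matches 11110xxx → 4-byte sequence.
Byte 1: 0xF3 = 11110011, payload 011 (3 bits).
Byte 2: 0xAB = 10101011 (10xxxxxx ✓), payload 101011.
Byte 3: 0xA6 = 10100110 (10xxxxxx ✓), payload 100110.
Byte 4: 0xAF = 10101111 (10xxxxxx ✓), payload 101111.
Concatenate: 011101011100110101111 = 0xEB9AF (21 bits → U+EB9AF).

U+EB9AF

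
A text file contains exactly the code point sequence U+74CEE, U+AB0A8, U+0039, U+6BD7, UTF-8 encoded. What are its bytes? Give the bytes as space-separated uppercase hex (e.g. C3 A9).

F1 B4 B3 AE F2 AB 82 A8 39 E6 AF 97

U+74CEE: 4-byte form → F1 B4 B3 AE.
U+AB0A8: 4-byte form → F2 AB 82 A8.
U+0039: 1-byte form → 39.
U+6BD7: 3-byte form → E6 AF 97.
Concatenated (12 bytes): F1 B4 B3 AE F2 AB 82 A8 39 E6 AF 97.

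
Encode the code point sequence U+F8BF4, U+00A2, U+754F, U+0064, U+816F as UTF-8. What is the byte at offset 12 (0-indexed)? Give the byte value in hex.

0xAF

U+F8BF4 → 4-byte form F3 B8 AF B4 at offsets 0–3.
U+00A2 → 2-byte form C2 A2 at offsets 4–5.
U+754F → 3-byte form E7 95 8F at offsets 6–8.
U+0064 → 1-byte form 64 at offsets 9–9.
U+816F → 3-byte form E8 85 AF at offsets 10–12.
Offset 12 falls in char 5's range; it's byte 3 of E8 85 AF = 0xAF.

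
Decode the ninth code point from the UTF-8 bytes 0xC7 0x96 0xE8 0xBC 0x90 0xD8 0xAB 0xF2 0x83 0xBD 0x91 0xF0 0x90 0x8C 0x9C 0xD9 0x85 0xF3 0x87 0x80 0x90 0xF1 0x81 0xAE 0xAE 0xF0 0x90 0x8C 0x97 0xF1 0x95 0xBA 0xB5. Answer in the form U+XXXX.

Offset 0: leading byte 0xC7 = 11000111 → 2-byte char #1 = C7 96.
Offset 2: leading byte 0xE8 = 11101000 → 3-byte char #2 = E8 BC 90.
Offset 5: leading byte 0xD8 = 11011000 → 2-byte char #3 = D8 AB.
Offset 7: leading byte 0xF2 = 11110010 → 4-byte char #4 = F2 83 BD 91.
Offset 11: leading byte 0xF0 = 11110000 → 4-byte char #5 = F0 90 8C 9C.
Offset 15: leading byte 0xD9 = 11011001 → 2-byte char #6 = D9 85.
Offset 17: leading byte 0xF3 = 11110011 → 4-byte char #7 = F3 87 80 90.
Offset 21: leading byte 0xF1 = 11110001 → 4-byte char #8 = F1 81 AE AE.
Offset 25: leading byte 0xF0 = 11110000 → 4-byte char #9 = F0 90 8C 97.
Leading byte 0xF0 = 11110000 matches 11110xxx → 4-byte sequence.
Byte 1: 0xF0 = 11110000, payload 000 (3 bits).
Byte 2: 0x90 = 10010000 (10xxxxxx ✓), payload 010000.
Byte 3: 0x8C = 10001100 (10xxxxxx ✓), payload 001100.
Byte 4: 0x97 = 10010111 (10xxxxxx ✓), payload 010111.
Concatenate: 000010000001100010111 = 0x10317 (21 bits → U+10317).

U+10317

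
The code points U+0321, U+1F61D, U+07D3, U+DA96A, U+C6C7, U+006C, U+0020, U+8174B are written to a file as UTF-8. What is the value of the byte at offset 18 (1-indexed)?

1-indexed offset 18 is 0-indexed offset 17.
U+0321 → 2-byte form CC A1 at offsets 0–1.
U+1F61D → 4-byte form F0 9F 98 9D at offsets 2–5.
U+07D3 → 2-byte form DF 93 at offsets 6–7.
U+DA96A → 4-byte form F3 9A A5 AA at offsets 8–11.
U+C6C7 → 3-byte form EC 9B 87 at offsets 12–14.
U+006C → 1-byte form 6C at offsets 15–15.
U+0020 → 1-byte form 20 at offsets 16–16.
U+8174B → 4-byte form F2 81 9D 8B at offsets 17–20.
Offset 17 falls in char 8's range; it's byte 1 of F2 81 9D 8B = 0xF2.

0xF2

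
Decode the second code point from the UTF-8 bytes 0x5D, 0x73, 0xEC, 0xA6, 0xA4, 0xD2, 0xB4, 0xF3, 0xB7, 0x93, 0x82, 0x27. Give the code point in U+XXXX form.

Offset 0: leading byte 0x5D = 01011101 → 1-byte char #1 = 5D.
Offset 1: leading byte 0x73 = 01110011 → 1-byte char #2 = 73.
Leading byte 0x73 = 01110011 matches 0xxxxxxx → 1-byte sequence.
Byte 1: 0x73 = 01110011, payload 1110011 (7 bits).
Concatenate: 1110011 = 0x73 (7 bits → U+0073).

U+0073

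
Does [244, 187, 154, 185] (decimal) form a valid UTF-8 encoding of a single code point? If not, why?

invalid (encodes a value above U+10FFFF)

Leading byte 0xF4 = 11110100 → 4-byte form.
Payload = 0x13B6B9, which exceeds U+10FFFF, the maximum Unicode code point. (Leading bytes F5–FF, or F4 followed by ≥ 0x90, are invalid.)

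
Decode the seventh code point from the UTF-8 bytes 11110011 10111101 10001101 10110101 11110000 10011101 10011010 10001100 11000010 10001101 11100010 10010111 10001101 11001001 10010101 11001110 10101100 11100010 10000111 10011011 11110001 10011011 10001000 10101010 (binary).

U+21DB

Offset 0: leading byte 0xF3 = 11110011 → 4-byte char #1 = F3 BD 8D B5.
Offset 4: leading byte 0xF0 = 11110000 → 4-byte char #2 = F0 9D 9A 8C.
Offset 8: leading byte 0xC2 = 11000010 → 2-byte char #3 = C2 8D.
Offset 10: leading byte 0xE2 = 11100010 → 3-byte char #4 = E2 97 8D.
Offset 13: leading byte 0xC9 = 11001001 → 2-byte char #5 = C9 95.
Offset 15: leading byte 0xCE = 11001110 → 2-byte char #6 = CE AC.
Offset 17: leading byte 0xE2 = 11100010 → 3-byte char #7 = E2 87 9B.
Leading byte 0xE2 = 11100010 matches 1110xxxx → 3-byte sequence.
Byte 1: 0xE2 = 11100010, payload 0010 (4 bits).
Byte 2: 0x87 = 10000111 (10xxxxxx ✓), payload 000111.
Byte 3: 0x9B = 10011011 (10xxxxxx ✓), payload 011011.
Concatenate: 0010000111011011 = 0x21DB (16 bits → U+21DB).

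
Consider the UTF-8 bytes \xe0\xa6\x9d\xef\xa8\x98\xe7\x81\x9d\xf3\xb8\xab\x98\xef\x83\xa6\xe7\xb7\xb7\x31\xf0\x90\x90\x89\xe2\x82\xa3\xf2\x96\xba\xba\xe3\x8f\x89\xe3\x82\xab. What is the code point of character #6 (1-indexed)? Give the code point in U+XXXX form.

U+7DF7

Offset 0: leading byte 0xE0 = 11100000 → 3-byte char #1 = E0 A6 9D.
Offset 3: leading byte 0xEF = 11101111 → 3-byte char #2 = EF A8 98.
Offset 6: leading byte 0xE7 = 11100111 → 3-byte char #3 = E7 81 9D.
Offset 9: leading byte 0xF3 = 11110011 → 4-byte char #4 = F3 B8 AB 98.
Offset 13: leading byte 0xEF = 11101111 → 3-byte char #5 = EF 83 A6.
Offset 16: leading byte 0xE7 = 11100111 → 3-byte char #6 = E7 B7 B7.
Leading byte 0xE7 = 11100111 matches 1110xxxx → 3-byte sequence.
Byte 1: 0xE7 = 11100111, payload 0111 (4 bits).
Byte 2: 0xB7 = 10110111 (10xxxxxx ✓), payload 110111.
Byte 3: 0xB7 = 10110111 (10xxxxxx ✓), payload 110111.
Concatenate: 0111110111110111 = 0x7DF7 (16 bits → U+7DF7).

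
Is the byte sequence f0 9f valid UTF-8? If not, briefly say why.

invalid (sequence truncated)

Leading byte 0xF0 = 11110000 → 4-byte form, but only 2 bytes are present.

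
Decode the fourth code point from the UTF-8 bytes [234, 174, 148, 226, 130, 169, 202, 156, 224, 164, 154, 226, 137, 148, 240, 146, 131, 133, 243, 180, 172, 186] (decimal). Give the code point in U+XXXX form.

Offset 0: leading byte 0xEA = 11101010 → 3-byte char #1 = EA AE 94.
Offset 3: leading byte 0xE2 = 11100010 → 3-byte char #2 = E2 82 A9.
Offset 6: leading byte 0xCA = 11001010 → 2-byte char #3 = CA 9C.
Offset 8: leading byte 0xE0 = 11100000 → 3-byte char #4 = E0 A4 9A.
Leading byte 0xE0 = 11100000 matches 1110xxxx → 3-byte sequence.
Byte 1: 0xE0 = 11100000, payload 0000 (4 bits).
Byte 2: 0xA4 = 10100100 (10xxxxxx ✓), payload 100100.
Byte 3: 0x9A = 10011010 (10xxxxxx ✓), payload 011010.
Concatenate: 0000100100011010 = 0x91A (16 bits → U+091A).

U+091A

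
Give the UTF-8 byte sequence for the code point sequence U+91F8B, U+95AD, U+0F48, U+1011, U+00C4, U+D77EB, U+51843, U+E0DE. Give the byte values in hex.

F2 91 BE 8B E9 96 AD E0 BD 88 E1 80 91 C3 84 F3 97 9F AB F1 91 A1 83 EE 83 9E

U+91F8B: 4-byte form → F2 91 BE 8B.
U+95AD: 3-byte form → E9 96 AD.
U+0F48: 3-byte form → E0 BD 88.
U+1011: 3-byte form → E1 80 91.
U+00C4: 2-byte form → C3 84.
U+D77EB: 4-byte form → F3 97 9F AB.
U+51843: 4-byte form → F1 91 A1 83.
U+E0DE: 3-byte form → EE 83 9E.
Concatenated (26 bytes): F2 91 BE 8B E9 96 AD E0 BD 88 E1 80 91 C3 84 F3 97 9F AB F1 91 A1 83 EE 83 9E.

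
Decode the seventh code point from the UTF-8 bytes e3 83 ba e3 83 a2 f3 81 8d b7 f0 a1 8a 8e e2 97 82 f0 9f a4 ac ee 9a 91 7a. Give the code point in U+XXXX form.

U+E691

Offset 0: leading byte 0xE3 = 11100011 → 3-byte char #1 = E3 83 BA.
Offset 3: leading byte 0xE3 = 11100011 → 3-byte char #2 = E3 83 A2.
Offset 6: leading byte 0xF3 = 11110011 → 4-byte char #3 = F3 81 8D B7.
Offset 10: leading byte 0xF0 = 11110000 → 4-byte char #4 = F0 A1 8A 8E.
Offset 14: leading byte 0xE2 = 11100010 → 3-byte char #5 = E2 97 82.
Offset 17: leading byte 0xF0 = 11110000 → 4-byte char #6 = F0 9F A4 AC.
Offset 21: leading byte 0xEE = 11101110 → 3-byte char #7 = EE 9A 91.
Leading byte 0xEE = 11101110 matches 1110xxxx → 3-byte sequence.
Byte 1: 0xEE = 11101110, payload 1110 (4 bits).
Byte 2: 0x9A = 10011010 (10xxxxxx ✓), payload 011010.
Byte 3: 0x91 = 10010001 (10xxxxxx ✓), payload 010001.
Concatenate: 1110011010010001 = 0xE691 (16 bits → U+E691).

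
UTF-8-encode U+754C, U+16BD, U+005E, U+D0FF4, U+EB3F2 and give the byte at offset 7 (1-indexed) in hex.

0x5E

1-indexed offset 7 is 0-indexed offset 6.
U+754C → 3-byte form E7 95 8C at offsets 0–2.
U+16BD → 3-byte form E1 9A BD at offsets 3–5.
U+005E → 1-byte form 5E at offsets 6–6.
Offset 6 falls in char 3's range; it's byte 1 of 5E = 0x5E.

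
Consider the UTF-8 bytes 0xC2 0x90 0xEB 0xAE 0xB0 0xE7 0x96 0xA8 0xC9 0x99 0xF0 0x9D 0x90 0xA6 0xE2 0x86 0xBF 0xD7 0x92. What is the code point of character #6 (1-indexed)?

U+21BF

Offset 0: leading byte 0xC2 = 11000010 → 2-byte char #1 = C2 90.
Offset 2: leading byte 0xEB = 11101011 → 3-byte char #2 = EB AE B0.
Offset 5: leading byte 0xE7 = 11100111 → 3-byte char #3 = E7 96 A8.
Offset 8: leading byte 0xC9 = 11001001 → 2-byte char #4 = C9 99.
Offset 10: leading byte 0xF0 = 11110000 → 4-byte char #5 = F0 9D 90 A6.
Offset 14: leading byte 0xE2 = 11100010 → 3-byte char #6 = E2 86 BF.
Leading byte 0xE2 = 11100010 matches 1110xxxx → 3-byte sequence.
Byte 1: 0xE2 = 11100010, payload 0010 (4 bits).
Byte 2: 0x86 = 10000110 (10xxxxxx ✓), payload 000110.
Byte 3: 0xBF = 10111111 (10xxxxxx ✓), payload 111111.
Concatenate: 0010000110111111 = 0x21BF (16 bits → U+21BF).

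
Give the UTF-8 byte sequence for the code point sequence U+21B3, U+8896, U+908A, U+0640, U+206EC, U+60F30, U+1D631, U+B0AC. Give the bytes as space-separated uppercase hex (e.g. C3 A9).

U+21B3: 3-byte form → E2 86 B3.
U+8896: 3-byte form → E8 A2 96.
U+908A: 3-byte form → E9 82 8A.
U+0640: 2-byte form → D9 80.
U+206EC: 4-byte form → F0 A0 9B AC.
U+60F30: 4-byte form → F1 A0 BC B0.
U+1D631: 4-byte form → F0 9D 98 B1.
U+B0AC: 3-byte form → EB 82 AC.
Concatenated (26 bytes): E2 86 B3 E8 A2 96 E9 82 8A D9 80 F0 A0 9B AC F1 A0 BC B0 F0 9D 98 B1 EB 82 AC.

E2 86 B3 E8 A2 96 E9 82 8A D9 80 F0 A0 9B AC F1 A0 BC B0 F0 9D 98 B1 EB 82 AC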